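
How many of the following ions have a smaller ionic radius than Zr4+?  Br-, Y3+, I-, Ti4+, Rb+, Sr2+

Work out protons and electrons: Ti4+ has 18 e⁻ (Z=22), Zr4+ has 36 e⁻ (Z=40), Y3+ has 36 e⁻ (Z=39), Sr2+ has 36 e⁻ (Z=38), Rb+ has 36 e⁻ (Z=37), Br- has 36 e⁻ (Z=35), I- has 54 e⁻ (Z=53). Ti4+ < Zr4+ (same group, 1 shell fewer); Zr4+ < Y3+ (both 36 e⁻, Z=40>39); Y3+ < Sr2+ (both 36 e⁻, Z=39>38); Sr2+ < Rb+ (isoelectronic, higher Z=38 is smaller); Rb+ < Br- (isoelectronic, higher Z=37 is smaller); Br- < I- (same group, period 4 vs 5).
Ordering all of them (including Zr4+) by radius gives Ti4+ < Zr4+ < Y3+ < Sr2+ < Rb+ < Br- < I-. Count: 1.

1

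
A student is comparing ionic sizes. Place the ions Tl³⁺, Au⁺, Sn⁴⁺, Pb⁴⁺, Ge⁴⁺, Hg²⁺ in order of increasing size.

Ge⁴⁺ < Sn⁴⁺ < Pb⁴⁺ < Tl³⁺ < Hg²⁺ < Au⁺

First list Z and electron count for each: Ge⁴⁺ has 28 e⁻ (Z=32), Sn⁴⁺ has 46 e⁻ (Z=50), Pb⁴⁺ has 78 e⁻ (Z=82), Tl³⁺ has 78 e⁻ (Z=81), Hg²⁺ has 78 e⁻ (Z=80), Au⁺ has 78 e⁻ (Z=79). Ge⁴⁺ < Sn⁴⁺ (same group, 1 shell fewer); Sn⁴⁺ < Pb⁴⁺ (same group, 1 shell fewer); Pb⁴⁺ < Tl³⁺ (both 78 e⁻, Z=82>81); Tl³⁺ < Hg²⁺ (both 78 e⁻, Z=81>80); Hg²⁺ < Au⁺ (isoelectronic, higher Z=80 is smaller).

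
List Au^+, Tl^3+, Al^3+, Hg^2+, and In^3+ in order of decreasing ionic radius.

Al^3+: 10 e⁻, Z=13, In^3+: 46 e⁻, Z=49, Tl^3+: 78 e⁻, Z=81, Hg^2+: 78 e⁻, Z=80, Au^+: 78 e⁻, Z=79. Al^3+ < In^3+ (same group, period 3 vs 5); In^3+ < Tl^3+ (same group, 1 shell fewer); Tl^3+ < Hg^2+ (both 78 e⁻, Z=81>80); Hg^2+ < Au^+ (isoelectronic, higher Z=80 is smaller).

Au^+ > Hg^2+ > Tl^3+ > In^3+ > Al^3+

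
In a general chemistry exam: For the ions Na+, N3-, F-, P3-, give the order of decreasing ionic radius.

First list Z and electron count for each: Na+ (Z=11, 10 e⁻), F- (Z=9, 10 e⁻), N3- (Z=7, 10 e⁻), P3- (Z=15, 18 e⁻). Na+ < F- (isoelectronic, higher Z=11 is smaller); F- < N3- (both 10 e⁻, Z=9>7); N3- < P3- (same group, 1 shell fewer).

P3- > N3- > F- > Na+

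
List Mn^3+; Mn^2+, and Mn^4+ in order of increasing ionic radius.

Same element, different charge: the more highly charged cation has fewer electrons and a greater effective nuclear charge per electron, making Mn^4+ the smallest.

Mn^4+ < Mn^3+ < Mn^2+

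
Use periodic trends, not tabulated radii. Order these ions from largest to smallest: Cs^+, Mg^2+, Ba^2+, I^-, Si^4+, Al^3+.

I^- > Cs^+ > Ba^2+ > Mg^2+ > Al^3+ > Si^4+

Electron counts and nuclear charges: Si^4+: 10 e⁻, Z=14, Al^3+: 10 e⁻, Z=13, Mg^2+: 10 e⁻, Z=12, Ba^2+: 54 e⁻, Z=56, Cs^+: 54 e⁻, Z=55, I^-: 54 e⁻, Z=53. Si^4+ < Al^3+ (isoelectronic, higher Z=14 is smaller); Al^3+ < Mg^2+ (both 10 e⁻, Z=13>12); Mg^2+ < Ba^2+ (same group, period 3 vs 6); Ba^2+ < Cs^+ (isoelectronic, higher Z=56 is smaller); Cs^+ < I^- (isoelectronic, higher Z=55 is smaller).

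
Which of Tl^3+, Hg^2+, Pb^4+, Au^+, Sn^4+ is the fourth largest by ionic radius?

Pb^4+

Tabulating Z and e⁻: Sn^4+: 46 e⁻, Z=50, Pb^4+: 78 e⁻, Z=82, Tl^3+: 78 e⁻, Z=81, Hg^2+: 78 e⁻, Z=80, Au^+: 78 e⁻, Z=79. Sn^4+ < Pb^4+ (same group, 1 shell fewer); Pb^4+ < Tl^3+ (both 78 e⁻, Z=82>81); Tl^3+ < Hg^2+ (isoelectronic, higher Z=81 is smaller); Hg^2+ < Au^+ (both 78 e⁻, Z=80>79).
That gives Sn^4+ < Pb^4+ < Tl^3+ < Hg^2+ < Au^+. From the largest end, number 4 is Pb^4+.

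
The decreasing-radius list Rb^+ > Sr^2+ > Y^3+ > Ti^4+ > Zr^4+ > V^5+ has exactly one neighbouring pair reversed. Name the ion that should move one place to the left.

Scanning neighbour by neighbour, only Ti^4+/Zr^4+ violates a trend: Ti^4+ and Zr^4+ are in one column with the same charge; the lighter period-4 ion has one fewer shell and is smaller. That makes Zr^4+ the one sitting a position late relative to where it belongs.

Zr^4+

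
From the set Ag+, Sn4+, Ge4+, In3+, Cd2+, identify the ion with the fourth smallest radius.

Cd2+

Tabulating Z and e⁻: Ge4+ (Z=32, 28 e⁻), Sn4+ (Z=50, 46 e⁻), In3+ (Z=49, 46 e⁻), Cd2+ (Z=48, 46 e⁻), Ag+ (Z=47, 46 e⁻). Ge4+ < Sn4+ (same group, 1 shell fewer); Sn4+ < In3+ (isoelectronic, higher Z=50 is smaller); In3+ < Cd2+ (both 46 e⁻, Z=49>48); Cd2+ < Ag+ (isoelectronic, higher Z=48 is smaller).
Full ascending order: Ge4+ < Sn4+ < In3+ < Cd2+ < Ag+. Counting from the smallest, position 4 is Cd2+.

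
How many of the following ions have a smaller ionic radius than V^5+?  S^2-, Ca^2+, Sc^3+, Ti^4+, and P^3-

0

Each ion has 18 electrons. The ranking follows nuclear charge in reverse — greater Z gives a smaller radius. V^5+ (Z=23), Ti^4+ (Z=22), Sc^3+ (Z=21), Ca^2+ (Z=20), S^2- (Z=16), P^3- (Z=15).
Placing each against V^5+: smaller — none; larger — Ti^4+, Sc^3+, Ca^2+, S^2-, P^3-. So 0 are smaller.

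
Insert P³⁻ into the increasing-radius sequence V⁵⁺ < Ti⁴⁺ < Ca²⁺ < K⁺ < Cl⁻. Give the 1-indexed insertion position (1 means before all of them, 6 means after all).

Each ion has 18 electrons. The ranking follows nuclear charge in reverse — greater Z gives a smaller radius. V⁵⁺ (Z=23), Ti⁴⁺ (Z=22), Ca²⁺ (Z=20), K⁺ (Z=19), Cl⁻ (Z=17), P³⁻ (Z=15).
Merged order: V⁵⁺ < Ti⁴⁺ < Ca²⁺ < K⁺ < Cl⁻ < P³⁻ — P³⁻ is number 6.

6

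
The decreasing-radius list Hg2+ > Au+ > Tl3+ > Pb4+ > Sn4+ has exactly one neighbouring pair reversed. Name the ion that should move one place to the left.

Au+

The pair Hg2+, Au+ is the wrong way round — Hg2+ and Au+ share 78 electrons; the higher nuclear charge on Hg (Z=80) contracts it more, so Hg2+ < Au+. All other adjacent pairs agree with periodic trends, so Au+ is the misplaced ion.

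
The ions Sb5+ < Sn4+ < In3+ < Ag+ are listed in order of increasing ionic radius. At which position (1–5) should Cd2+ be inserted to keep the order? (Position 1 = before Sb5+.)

4

These species are isoelectronic with 46 electrons. The only difference is the number of protons: Sb5+ (Z=51), Sn4+ (Z=50), In3+ (Z=49), Cd2+ (Z=48), Ag+ (Z=47). The strongest nuclear pull (Sb5+) gives the smallest ion.
Putting Cd2+ in gives Sb5+ < Sn4+ < In3+ < Cd2+ < Ag+; it lands at slot 4.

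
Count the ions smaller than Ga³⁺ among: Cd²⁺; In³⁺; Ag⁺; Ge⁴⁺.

1

Ge⁴⁺ (Z=32, 28 e⁻), Ga³⁺ (Z=31, 28 e⁻), In³⁺ (Z=49, 46 e⁻), Cd²⁺ (Z=48, 46 e⁻), Ag⁺ (Z=47, 46 e⁻). Ge⁴⁺ < Ga³⁺ (isoelectronic, higher Z=32 is smaller); Ga³⁺ < In³⁺ (same group, 1 shell fewer); In³⁺ < Cd²⁺ (both 46 e⁻, Z=49>48); Cd²⁺ < Ag⁺ (isoelectronic, higher Z=48 is smaller).
Placing each against Ga³⁺: smaller — Ge⁴⁺; larger — In³⁺, Cd²⁺, Ag⁺. That's 1.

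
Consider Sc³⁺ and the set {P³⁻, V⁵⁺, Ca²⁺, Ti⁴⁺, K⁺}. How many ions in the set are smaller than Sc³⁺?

2

Isoelectronic series (18 e⁻ each). Size is set by nuclear charge: more protons means a smaller ion. V⁵⁺ (Z=23), Ti⁴⁺ (Z=22), Sc³⁺ (Z=21), Ca²⁺ (Z=20), K⁺ (Z=19), P³⁻ (Z=15).
Placing each against Sc³⁺: smaller — V⁵⁺, Ti⁴⁺; larger — Ca²⁺, K⁺, P³⁻. That's 2.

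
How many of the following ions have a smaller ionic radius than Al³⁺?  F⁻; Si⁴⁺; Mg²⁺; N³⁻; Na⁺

1

Isoelectronic series (10 e⁻ each). Size is set by nuclear charge: more protons means a smaller ion. Si⁴⁺ (Z=14), Al³⁺ (Z=13), Mg²⁺ (Z=12), Na⁺ (Z=11), F⁻ (Z=9), N³⁻ (Z=7).
Relative to Al³⁺, the ions that are smaller are Si⁴⁺. Count: 1.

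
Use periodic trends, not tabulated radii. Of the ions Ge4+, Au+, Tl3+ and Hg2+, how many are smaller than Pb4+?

1

Work out protons and electrons: Ge4+ (Z=32, 28 e⁻), Pb4+ (Z=82, 78 e⁻), Tl3+ (Z=81, 78 e⁻), Hg2+ (Z=80, 78 e⁻), Au+ (Z=79, 78 e⁻). Ge4+ < Pb4+ (same group, period 4 vs 6); Pb4+ < Tl3+ (both 78 e⁻, Z=82>81); Tl3+ < Hg2+ (isoelectronic, higher Z=81 is smaller); Hg2+ < Au+ (isoelectronic, higher Z=80 is smaller).
Relative to Pb4+, the ions that are smaller are Ge4+. Count: 1.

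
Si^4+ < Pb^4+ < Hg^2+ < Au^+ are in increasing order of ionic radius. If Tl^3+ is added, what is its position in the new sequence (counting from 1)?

3

Tabulating Z and e⁻: Si^4+: 10 e⁻, Z=14, Pb^4+: 78 e⁻, Z=82, Tl^3+: 78 e⁻, Z=81, Hg^2+: 78 e⁻, Z=80, Au^+: 78 e⁻, Z=79. Si^4+ < Pb^4+ (same group, period 3 vs 6); Pb^4+ < Tl^3+ (both 78 e⁻, Z=82>81); Tl^3+ < Hg^2+ (isoelectronic, higher Z=81 is smaller); Hg^2+ < Au^+ (isoelectronic, higher Z=80 is smaller).
Putting Tl^3+ in gives Si^4+ < Pb^4+ < Tl^3+ < Hg^2+ < Au^+; it lands at slot 3.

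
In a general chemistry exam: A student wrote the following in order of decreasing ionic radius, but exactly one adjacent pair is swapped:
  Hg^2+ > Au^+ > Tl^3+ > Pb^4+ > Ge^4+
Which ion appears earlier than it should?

Hg^2+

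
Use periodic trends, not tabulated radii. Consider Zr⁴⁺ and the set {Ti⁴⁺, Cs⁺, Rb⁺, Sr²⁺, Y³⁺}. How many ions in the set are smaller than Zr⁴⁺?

1

Ti⁴⁺: 18 e⁻, Z=22, Zr⁴⁺: 36 e⁻, Z=40, Y³⁺: 36 e⁻, Z=39, Sr²⁺: 36 e⁻, Z=38, Rb⁺: 36 e⁻, Z=37, Cs⁺: 54 e⁻, Z=55. Ti⁴⁺ < Zr⁴⁺ (same group, 1 shell fewer); Zr⁴⁺ < Y³⁺ (isoelectronic, higher Z=40 is smaller); Y³⁺ < Sr²⁺ (isoelectronic, higher Z=39 is smaller); Sr²⁺ < Rb⁺ (both 36 e⁻, Z=38>37); Rb⁺ < Cs⁺ (same group, 1 shell fewer).
Relative to Zr⁴⁺, the ions that are smaller are Ti⁴⁺. That's 1.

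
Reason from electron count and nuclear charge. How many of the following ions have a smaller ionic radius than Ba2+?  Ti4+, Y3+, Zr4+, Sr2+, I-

Electron counts and nuclear charges: Ti4+ has 18 e⁻ (Z=22), Zr4+ has 36 e⁻ (Z=40), Y3+ has 36 e⁻ (Z=39), Sr2+ has 36 e⁻ (Z=38), Ba2+ has 54 e⁻ (Z=56), I- has 54 e⁻ (Z=53). Ti4+ < Zr4+ (same group, period 4 vs 5); Zr4+ < Y3+ (both 36 e⁻, Z=40>39); Y3+ < Sr2+ (isoelectronic, higher Z=39 is smaller); Sr2+ < Ba2+ (same group, period 5 vs 6); Ba2+ < I- (isoelectronic, higher Z=56 is smaller).
Ordering all of them (including Ba2+) by radius gives Ti4+ < Zr4+ < Y3+ < Sr2+ < Ba2+ < I-. So 4 are smaller.

4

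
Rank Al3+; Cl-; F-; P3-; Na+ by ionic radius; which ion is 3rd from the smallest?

F-

Electron counts and nuclear charges: Al3+: 10 e⁻, Z=13, Na+: 10 e⁻, Z=11, F-: 10 e⁻, Z=9, Cl-: 18 e⁻, Z=17, P3-: 18 e⁻, Z=15. Al3+ < Na+ (both 10 e⁻, Z=13>11); Na+ < F- (both 10 e⁻, Z=11>9); F- < Cl- (same group, period 2 vs 3); Cl- < P3- (isoelectronic, higher Z=17 is smaller).
That gives Al3+ < Na+ < F- < Cl- < P3-. From the smallest end, number 3 is F-.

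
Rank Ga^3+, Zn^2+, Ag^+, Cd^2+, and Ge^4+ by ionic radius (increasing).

First list Z and electron count for each: Ge^4+ has 28 e⁻ (Z=32), Ga^3+ has 28 e⁻ (Z=31), Zn^2+ has 28 e⁻ (Z=30), Cd^2+ has 46 e⁻ (Z=48), Ag^+ has 46 e⁻ (Z=47). Ge^4+ < Ga^3+ (isoelectronic, higher Z=32 is smaller); Ga^3+ < Zn^2+ (both 28 e⁻, Z=31>30); Zn^2+ < Cd^2+ (same group, 1 shell fewer); Cd^2+ < Ag^+ (both 46 e⁻, Z=48>47).

Ge^4+ < Ga^3+ < Zn^2+ < Cd^2+ < Ag^+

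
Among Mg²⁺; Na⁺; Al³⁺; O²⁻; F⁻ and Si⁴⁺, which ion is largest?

These species are isoelectronic with 10 electrons. The only difference is the number of protons: Si⁴⁺ (Z=14), Al³⁺ (Z=13), Mg²⁺ (Z=12), Na⁺ (Z=11), F⁻ (Z=9), O²⁻ (Z=8). The strongest nuclear pull (Si⁴⁺) gives the smallest ion.

O²⁻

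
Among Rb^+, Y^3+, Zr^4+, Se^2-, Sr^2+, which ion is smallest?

Each ion has 36 electrons. The ranking follows nuclear charge in reverse — greater Z gives a smaller radius. Zr^4+ (Z=40), Y^3+ (Z=39), Sr^2+ (Z=38), Rb^+ (Z=37), Se^2- (Z=34).

Zr^4+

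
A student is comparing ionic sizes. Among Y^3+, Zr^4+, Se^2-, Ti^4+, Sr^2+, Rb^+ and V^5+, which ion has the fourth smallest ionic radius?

Y^3+

Tabulating Z and e⁻: V^5+ has 18 e⁻ (Z=23), Ti^4+ has 18 e⁻ (Z=22), Zr^4+ has 36 e⁻ (Z=40), Y^3+ has 36 e⁻ (Z=39), Sr^2+ has 36 e⁻ (Z=38), Rb^+ has 36 e⁻ (Z=37), Se^2- has 36 e⁻ (Z=34). V^5+ < Ti^4+ (isoelectronic, higher Z=23 is smaller); Ti^4+ < Zr^4+ (same group, period 4 vs 5); Zr^4+ < Y^3+ (both 36 e⁻, Z=40>39); Y^3+ < Sr^2+ (both 36 e⁻, Z=39>38); Sr^2+ < Rb^+ (isoelectronic, higher Z=38 is smaller); Rb^+ < Se^2- (both 36 e⁻, Z=37>34).
Ordering: V^5+ < Ti^4+ < Zr^4+ < Y^3+ < Sr^2+ < Rb^+ < Se^2-. The fourth smallest is Y^3+.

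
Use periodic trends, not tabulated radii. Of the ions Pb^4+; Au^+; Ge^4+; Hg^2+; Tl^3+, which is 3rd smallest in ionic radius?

Ge^4+ has 28 e⁻ (Z=32), Pb^4+ has 78 e⁻ (Z=82), Tl^3+ has 78 e⁻ (Z=81), Hg^2+ has 78 e⁻ (Z=80), Au^+ has 78 e⁻ (Z=79). Ge^4+ < Pb^4+ (same group, period 4 vs 6); Pb^4+ < Tl^3+ (isoelectronic, higher Z=82 is smaller); Tl^3+ < Hg^2+ (both 78 e⁻, Z=81>80); Hg^2+ < Au^+ (both 78 e⁻, Z=80>79).
Full ascending order: Ge^4+ < Pb^4+ < Tl^3+ < Hg^2+ < Au^+. Counting from the smallest, position 3 is Tl^3+.

Tl^3+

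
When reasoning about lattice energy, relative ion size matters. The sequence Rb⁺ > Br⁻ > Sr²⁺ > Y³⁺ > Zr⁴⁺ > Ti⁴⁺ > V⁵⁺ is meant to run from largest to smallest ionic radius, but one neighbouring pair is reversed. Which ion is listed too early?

Check each adjacent pair. Rb⁺ and Br⁻ are reversed: both have 36 electrons but Z(Rb)=37 > Z(Br)=35, so Rb⁺ should be the smaller of the two. No other neighbouring pair contradicts the periodic trends, so Rb⁺ is the ion listed too early.

Rb⁺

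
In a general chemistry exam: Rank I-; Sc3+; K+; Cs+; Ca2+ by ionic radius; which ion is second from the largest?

Cs+

Electron counts and nuclear charges: Sc3+ has 18 e⁻ (Z=21), Ca2+ has 18 e⁻ (Z=20), K+ has 18 e⁻ (Z=19), Cs+ has 54 e⁻ (Z=55), I- has 54 e⁻ (Z=53). Sc3+ < Ca2+ (isoelectronic, higher Z=21 is smaller); Ca2+ < K+ (isoelectronic, higher Z=20 is smaller); K+ < Cs+ (same group, 2 shells fewer); Cs+ < I- (isoelectronic, higher Z=55 is smaller).
So the order is Sc3+ < Ca2+ < K+ < Cs+ < I-; the 2nd-largest ion is Cs+.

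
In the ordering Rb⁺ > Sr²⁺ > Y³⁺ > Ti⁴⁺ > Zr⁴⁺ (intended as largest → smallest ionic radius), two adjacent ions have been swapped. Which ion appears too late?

Zr⁴⁺

Compare adjacent ions: same group and charge — period 4 sits above period 5, so Ti⁴⁺ is smaller — yet in this decreasing list Ti⁴⁺ sits before Zr⁴⁺. Nothing else is reversed, so Zr⁴⁺ should move one place to the left.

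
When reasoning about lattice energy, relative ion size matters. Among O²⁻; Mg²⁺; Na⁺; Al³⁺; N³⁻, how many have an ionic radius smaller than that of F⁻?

3

Isoelectronic series (10 e⁻ each). Size is set by nuclear charge: more protons means a smaller ion. Al³⁺ (Z=13), Mg²⁺ (Z=12), Na⁺ (Z=11), F⁻ (Z=9), O²⁻ (Z=8), N³⁻ (Z=7).
Overall: Al³⁺ < Mg²⁺ < Na⁺ < F⁻ < O²⁻ < N³⁻. F⁻ has 3 below it and 2 above. Count: 3.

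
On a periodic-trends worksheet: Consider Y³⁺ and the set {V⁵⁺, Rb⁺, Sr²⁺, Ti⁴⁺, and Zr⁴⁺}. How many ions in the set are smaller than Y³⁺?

V⁵⁺ has 18 e⁻ (Z=23), Ti⁴⁺ has 18 e⁻ (Z=22), Zr⁴⁺ has 36 e⁻ (Z=40), Y³⁺ has 36 e⁻ (Z=39), Sr²⁺ has 36 e⁻ (Z=38), Rb⁺ has 36 e⁻ (Z=37). V⁵⁺ < Ti⁴⁺ (both 18 e⁻, Z=23>22); Ti⁴⁺ < Zr⁴⁺ (same group, 1 shell fewer); Zr⁴⁺ < Y³⁺ (both 36 e⁻, Z=40>39); Y³⁺ < Sr²⁺ (both 36 e⁻, Z=39>38); Sr²⁺ < Rb⁺ (both 36 e⁻, Z=38>37).
Placing each against Y³⁺: smaller — V⁵⁺, Ti⁴⁺, Zr⁴⁺; larger — Sr²⁺, Rb⁺. So 3 are smaller.

3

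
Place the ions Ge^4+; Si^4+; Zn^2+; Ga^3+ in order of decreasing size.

Work out protons and electrons: Si^4+: 10 e⁻, Z=14, Ge^4+: 28 e⁻, Z=32, Ga^3+: 28 e⁻, Z=31, Zn^2+: 28 e⁻, Z=30. Si^4+ < Ge^4+ (same group, 1 shell fewer); Ge^4+ < Ga^3+ (isoelectronic, higher Z=32 is smaller); Ga^3+ < Zn^2+ (isoelectronic, higher Z=31 is smaller).

Zn^2+ > Ga^3+ > Ge^4+ > Si^4+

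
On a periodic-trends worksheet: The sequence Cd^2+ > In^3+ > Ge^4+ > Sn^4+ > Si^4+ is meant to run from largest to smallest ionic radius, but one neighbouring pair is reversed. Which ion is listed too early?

Ge^4+

The pair Ge^4+, Sn^4+ is the wrong way round — Ge^4+ and Sn^4+ are in one column with the same charge; the lighter period-4 ion has one fewer shell and is smaller. All other adjacent pairs agree with periodic trends, so Ge^4+ is the misplaced ion.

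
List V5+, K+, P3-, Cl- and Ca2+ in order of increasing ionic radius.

All of these have 18 electrons (isoelectronic). With the same electron cloud, the ion with the most protons pulls it in tightest. Nuclear charges: V5+ (Z=23), Ca2+ (Z=20), K+ (Z=19), Cl- (Z=17), P3- (Z=15). Highest Z is smallest.

V5+ < Ca2+ < K+ < Cl- < P3-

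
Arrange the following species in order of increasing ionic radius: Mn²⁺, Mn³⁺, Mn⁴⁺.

Mn⁴⁺ < Mn³⁺ < Mn²⁺

These are all Mn ions. Removing more electrons (higher positive charge) pulls the remaining electrons in closer, so Mn⁴⁺ is smallest and Mn²⁺ is largest.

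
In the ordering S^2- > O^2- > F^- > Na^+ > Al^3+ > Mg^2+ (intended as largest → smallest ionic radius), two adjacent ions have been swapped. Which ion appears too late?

Compare adjacent ions: they are isoelectronic (10 e⁻) and Al has more protons than Mg (13 vs 12), making Al^3+ smaller — yet in this decreasing list Al^3+ sits before Mg^2+. Nothing else is reversed, so Mg^2+ should move one place to the left.

Mg^2+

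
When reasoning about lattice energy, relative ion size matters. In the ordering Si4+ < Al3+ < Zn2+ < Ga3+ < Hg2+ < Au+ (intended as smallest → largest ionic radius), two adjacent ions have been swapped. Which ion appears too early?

Compare adjacent ions: both have 28 electrons but Z(Ga)=31 > Z(Zn)=30, so Ga3+ should be the smaller of the two — yet in this increasing list Zn2+ sits before Ga3+. Nothing else is reversed, so Zn2+ should move one place to the right.

Zn2+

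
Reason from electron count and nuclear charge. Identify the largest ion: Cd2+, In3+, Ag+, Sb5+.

Each ion has 46 electrons. The ranking follows nuclear charge in reverse — greater Z gives a smaller radius. Sb5+ (Z=51), In3+ (Z=49), Cd2+ (Z=48), Ag+ (Z=47).

Ag+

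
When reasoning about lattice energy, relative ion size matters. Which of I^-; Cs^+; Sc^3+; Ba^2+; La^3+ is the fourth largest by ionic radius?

Tabulating Z and e⁻: Sc^3+: 18 e⁻, Z=21, La^3+: 54 e⁻, Z=57, Ba^2+: 54 e⁻, Z=56, Cs^+: 54 e⁻, Z=55, I^-: 54 e⁻, Z=53. Sc^3+ < La^3+ (same group, period 4 vs 6); La^3+ < Ba^2+ (isoelectronic, higher Z=57 is smaller); Ba^2+ < Cs^+ (isoelectronic, higher Z=56 is smaller); Cs^+ < I^- (isoelectronic, higher Z=55 is smaller).
Ordering: Sc^3+ < La^3+ < Ba^2+ < Cs^+ < I^-. The fourth largest is La^3+.

La^3+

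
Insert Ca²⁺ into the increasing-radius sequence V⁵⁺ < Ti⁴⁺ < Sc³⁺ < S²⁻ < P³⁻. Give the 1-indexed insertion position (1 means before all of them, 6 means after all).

4

These species are isoelectronic with 18 electrons. The only difference is the number of protons: V⁵⁺ (Z=23), Ti⁴⁺ (Z=22), Sc³⁺ (Z=21), Ca²⁺ (Z=20), S²⁻ (Z=16), P³⁻ (Z=15). The strongest nuclear pull (V⁵⁺) gives the smallest ion.
The complete sequence is V⁵⁺ < Ti⁴⁺ < Sc³⁺ < Ca²⁺ < S²⁻ < P³⁻. Ca²⁺ sits at position 4.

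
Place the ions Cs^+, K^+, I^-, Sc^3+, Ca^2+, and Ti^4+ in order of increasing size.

Ti^4+ < Sc^3+ < Ca^2+ < K^+ < Cs^+ < I^-

First list Z and electron count for each: Ti^4+: 18 e⁻, Z=22, Sc^3+: 18 e⁻, Z=21, Ca^2+: 18 e⁻, Z=20, K^+: 18 e⁻, Z=19, Cs^+: 54 e⁻, Z=55, I^-: 54 e⁻, Z=53. Ti^4+ < Sc^3+ (isoelectronic, higher Z=22 is smaller); Sc^3+ < Ca^2+ (both 18 e⁻, Z=21>20); Ca^2+ < K^+ (both 18 e⁻, Z=20>19); K^+ < Cs^+ (same group, 2 shells fewer); Cs^+ < I^- (both 54 e⁻, Z=55>53).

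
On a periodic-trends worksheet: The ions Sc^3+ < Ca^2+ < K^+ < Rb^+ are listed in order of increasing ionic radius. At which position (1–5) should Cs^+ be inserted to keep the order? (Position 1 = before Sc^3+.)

5

Electron counts and nuclear charges: Sc^3+: 18 e⁻, Z=21, Ca^2+: 18 e⁻, Z=20, K^+: 18 e⁻, Z=19, Rb^+: 36 e⁻, Z=37, Cs^+: 54 e⁻, Z=55. Sc^3+ < Ca^2+ (both 18 e⁻, Z=21>20); Ca^2+ < K^+ (isoelectronic, higher Z=20 is smaller); K^+ < Rb^+ (same group, period 4 vs 5); Rb^+ < Cs^+ (same group, 1 shell fewer).
Merged order: Sc^3+ < Ca^2+ < K^+ < Rb^+ < Cs^+ — Cs^+ is number 5.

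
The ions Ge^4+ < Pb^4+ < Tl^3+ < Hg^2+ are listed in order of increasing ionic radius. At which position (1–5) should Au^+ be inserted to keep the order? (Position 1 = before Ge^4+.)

Work out protons and electrons: Ge^4+ has 28 e⁻ (Z=32), Pb^4+ has 78 e⁻ (Z=82), Tl^3+ has 78 e⁻ (Z=81), Hg^2+ has 78 e⁻ (Z=80), Au^+ has 78 e⁻ (Z=79). Ge^4+ < Pb^4+ (same group, 2 shells fewer); Pb^4+ < Tl^3+ (both 78 e⁻, Z=82>81); Tl^3+ < Hg^2+ (isoelectronic, higher Z=81 is smaller); Hg^2+ < Au^+ (isoelectronic, higher Z=80 is smaller).
Putting Au^+ in gives Ge^4+ < Pb^4+ < Tl^3+ < Hg^2+ < Au^+; it lands at slot 5.

5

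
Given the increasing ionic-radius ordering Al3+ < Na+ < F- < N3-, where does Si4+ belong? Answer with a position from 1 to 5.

1

Each ion has 10 electrons. The ranking follows nuclear charge in reverse — greater Z gives a smaller radius. Si4+ (Z=14), Al3+ (Z=13), Na+ (Z=11), F- (Z=9), N3- (Z=7).
With Si4+ included the full order is Si4+ < Al3+ < Na+ < F- < N3-, so it takes position 1.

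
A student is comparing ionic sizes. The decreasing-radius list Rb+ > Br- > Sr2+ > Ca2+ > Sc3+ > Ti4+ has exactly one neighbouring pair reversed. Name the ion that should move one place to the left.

The pair Rb+, Br- is the wrong way round — they are isoelectronic (36 e⁻) and Rb has more protons than Br (37 vs 35), making Rb+ smaller. All other adjacent pairs agree with periodic trends, so Br- is the misplaced ion.

Br-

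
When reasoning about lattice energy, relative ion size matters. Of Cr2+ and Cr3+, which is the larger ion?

Cr2+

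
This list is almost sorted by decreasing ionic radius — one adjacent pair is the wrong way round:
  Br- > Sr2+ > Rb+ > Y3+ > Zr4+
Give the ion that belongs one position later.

Compare adjacent ions: they are isoelectronic (36 e⁻) and Sr has more protons than Rb (38 vs 37), making Sr2+ smaller — yet in this decreasing list Sr2+ sits before Rb+. Nothing else is reversed, so Sr2+ should move one place to the right.

Sr2+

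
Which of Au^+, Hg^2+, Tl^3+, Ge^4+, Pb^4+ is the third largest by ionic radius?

Electron counts and nuclear charges: Ge^4+: 28 e⁻, Z=32, Pb^4+: 78 e⁻, Z=82, Tl^3+: 78 e⁻, Z=81, Hg^2+: 78 e⁻, Z=80, Au^+: 78 e⁻, Z=79. Ge^4+ < Pb^4+ (same group, 2 shells fewer); Pb^4+ < Tl^3+ (both 78 e⁻, Z=82>81); Tl^3+ < Hg^2+ (both 78 e⁻, Z=81>80); Hg^2+ < Au^+ (both 78 e⁻, Z=80>79).
Ordering: Ge^4+ < Pb^4+ < Tl^3+ < Hg^2+ < Au^+. The third largest is Tl^3+.

Tl^3+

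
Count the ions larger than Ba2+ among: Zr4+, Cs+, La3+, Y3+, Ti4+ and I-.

Tabulating Z and e⁻: Ti4+ (Z=22, 18 e⁻), Zr4+ (Z=40, 36 e⁻), Y3+ (Z=39, 36 e⁻), La3+ (Z=57, 54 e⁻), Ba2+ (Z=56, 54 e⁻), Cs+ (Z=55, 54 e⁻), I- (Z=53, 54 e⁻). Ti4+ < Zr4+ (same group, period 4 vs 5); Zr4+ < Y3+ (both 36 e⁻, Z=40>39); Y3+ < La3+ (same group, period 5 vs 6); La3+ < Ba2+ (isoelectronic, higher Z=57 is smaller); Ba2+ < Cs+ (both 54 e⁻, Z=56>55); Cs+ < I- (isoelectronic, higher Z=55 is smaller).
Ordering all of them (including Ba2+) by radius gives Ti4+ < Zr4+ < Y3+ < La3+ < Ba2+ < Cs+ < I-. That's 2.

2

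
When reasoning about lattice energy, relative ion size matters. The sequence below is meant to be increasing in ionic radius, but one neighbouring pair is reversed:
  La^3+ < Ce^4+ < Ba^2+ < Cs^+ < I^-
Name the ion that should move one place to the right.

Compare adjacent ions: Ce^4+ and La^3+ share 54 electrons; the higher nuclear charge on Ce (Z=58) contracts it more, so Ce^4+ < La^3+ — yet in this increasing list La^3+ sits before Ce^4+. Nothing else is reversed, so La^3+ should move one place to the right.

La^3+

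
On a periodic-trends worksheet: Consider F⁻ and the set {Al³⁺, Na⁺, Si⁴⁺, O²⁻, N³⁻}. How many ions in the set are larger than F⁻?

2

All of these have 10 electrons (isoelectronic). With the same electron cloud, the ion with the most protons pulls it in tightest. Nuclear charges: Si⁴⁺ (Z=14), Al³⁺ (Z=13), Na⁺ (Z=11), F⁻ (Z=9), O²⁻ (Z=8), N³⁻ (Z=7). Highest Z is smallest.
Overall: Si⁴⁺ < Al³⁺ < Na⁺ < F⁻ < O²⁻ < N³⁻. F⁻ has 3 below it and 2 above. Count: 2.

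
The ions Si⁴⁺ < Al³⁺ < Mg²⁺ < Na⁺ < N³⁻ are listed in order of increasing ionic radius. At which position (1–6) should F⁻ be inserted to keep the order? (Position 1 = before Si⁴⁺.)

All of these have 10 electrons (isoelectronic). With the same electron cloud, the ion with the most protons pulls it in tightest. Nuclear charges: Si⁴⁺ (Z=14), Al³⁺ (Z=13), Mg²⁺ (Z=12), Na⁺ (Z=11), F⁻ (Z=9), N³⁻ (Z=7). Highest Z is smallest.
With F⁻ included the full order is Si⁴⁺ < Al³⁺ < Mg²⁺ < Na⁺ < F⁻ < N³⁻, so it takes position 5.

5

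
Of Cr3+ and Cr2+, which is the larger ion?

These are all Cr ions. Removing more electrons (higher positive charge) pulls the remaining electrons in closer, so Cr3+ is smallest and Cr2+ is largest.

Cr2+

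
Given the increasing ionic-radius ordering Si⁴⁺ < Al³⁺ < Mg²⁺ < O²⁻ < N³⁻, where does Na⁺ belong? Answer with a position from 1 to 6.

4

All of these have 10 electrons (isoelectronic). With the same electron cloud, the ion with the most protons pulls it in tightest. Nuclear charges: Si⁴⁺ (Z=14), Al³⁺ (Z=13), Mg²⁺ (Z=12), Na⁺ (Z=11), O²⁻ (Z=8), N³⁻ (Z=7). Highest Z is smallest.
The complete sequence is Si⁴⁺ < Al³⁺ < Mg²⁺ < Na⁺ < O²⁻ < N³⁻. Na⁺ sits at position 4.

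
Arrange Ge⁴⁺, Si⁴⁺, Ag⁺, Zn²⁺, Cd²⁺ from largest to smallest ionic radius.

Ag⁺ > Cd²⁺ > Zn²⁺ > Ge⁴⁺ > Si⁴⁺

Work out protons and electrons: Si⁴⁺ has 10 e⁻ (Z=14), Ge⁴⁺ has 28 e⁻ (Z=32), Zn²⁺ has 28 e⁻ (Z=30), Cd²⁺ has 46 e⁻ (Z=48), Ag⁺ has 46 e⁻ (Z=47). Si⁴⁺ < Ge⁴⁺ (same group, period 3 vs 4); Ge⁴⁺ < Zn²⁺ (isoelectronic, higher Z=32 is smaller); Zn²⁺ < Cd²⁺ (same group, 1 shell fewer); Cd²⁺ < Ag⁺ (both 46 e⁻, Z=48>47).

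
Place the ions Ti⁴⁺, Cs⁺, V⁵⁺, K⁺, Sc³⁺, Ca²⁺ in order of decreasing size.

Cs⁺ > K⁺ > Ca²⁺ > Sc³⁺ > Ti⁴⁺ > V⁵⁺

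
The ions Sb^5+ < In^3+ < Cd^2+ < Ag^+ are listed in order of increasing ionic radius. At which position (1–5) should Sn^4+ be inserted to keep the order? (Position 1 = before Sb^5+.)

These species are isoelectronic with 46 electrons. The only difference is the number of protons: Sb^5+ (Z=51), Sn^4+ (Z=50), In^3+ (Z=49), Cd^2+ (Z=48), Ag^+ (Z=47). The strongest nuclear pull (Sb^5+) gives the smallest ion.
With Sn^4+ included the full order is Sb^5+ < Sn^4+ < In^3+ < Cd^2+ < Ag^+, so it takes position 2.

2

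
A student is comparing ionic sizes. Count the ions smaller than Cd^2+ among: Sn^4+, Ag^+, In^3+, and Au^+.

2

Sn^4+: 46 e⁻, Z=50, In^3+: 46 e⁻, Z=49, Cd^2+: 46 e⁻, Z=48, Ag^+: 46 e⁻, Z=47, Au^+: 78 e⁻, Z=79. Sn^4+ < In^3+ (isoelectronic, higher Z=50 is smaller); In^3+ < Cd^2+ (both 46 e⁻, Z=49>48); Cd^2+ < Ag^+ (both 46 e⁻, Z=48>47); Ag^+ < Au^+ (same group, period 5 vs 6).
Placing each against Cd^2+: smaller — Sn^4+, In^3+; larger — Ag^+, Au^+. So 2 are smaller.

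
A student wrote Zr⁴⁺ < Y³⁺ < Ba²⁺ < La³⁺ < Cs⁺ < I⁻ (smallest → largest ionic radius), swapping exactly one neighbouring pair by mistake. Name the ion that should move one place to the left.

Scanning neighbour by neighbour, only Ba²⁺/La³⁺ violates a trend: they are isoelectronic (54 e⁻) and La has more protons than Ba (57 vs 56), making La³⁺ smaller. That makes La³⁺ the one sitting a position late relative to where it belongs.

La³⁺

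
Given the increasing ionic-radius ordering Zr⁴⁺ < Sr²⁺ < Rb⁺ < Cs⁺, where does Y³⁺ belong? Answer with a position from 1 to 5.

2

First list Z and electron count for each: Zr⁴⁺: 36 e⁻, Z=40, Y³⁺: 36 e⁻, Z=39, Sr²⁺: 36 e⁻, Z=38, Rb⁺: 36 e⁻, Z=37, Cs⁺: 54 e⁻, Z=55. Zr⁴⁺ < Y³⁺ (isoelectronic, higher Z=40 is smaller); Y³⁺ < Sr²⁺ (isoelectronic, higher Z=39 is smaller); Sr²⁺ < Rb⁺ (isoelectronic, higher Z=38 is smaller); Rb⁺ < Cs⁺ (same group, period 5 vs 6).
With Y³⁺ included the full order is Zr⁴⁺ < Y³⁺ < Sr²⁺ < Rb⁺ < Cs⁺, so it takes position 2.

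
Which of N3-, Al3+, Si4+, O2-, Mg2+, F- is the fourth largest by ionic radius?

Isoelectronic series (10 e⁻ each). Size is set by nuclear charge: more protons means a smaller ion. Si4+ (Z=14), Al3+ (Z=13), Mg2+ (Z=12), F- (Z=9), O2- (Z=8), N3- (Z=7).
Full ascending order: Si4+ < Al3+ < Mg2+ < F- < O2- < N3-. Counting from the largest, position 4 is Mg2+.

Mg2+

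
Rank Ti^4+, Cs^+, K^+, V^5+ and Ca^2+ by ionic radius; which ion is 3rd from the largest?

Electron counts and nuclear charges: V^5+ has 18 e⁻ (Z=23), Ti^4+ has 18 e⁻ (Z=22), Ca^2+ has 18 e⁻ (Z=20), K^+ has 18 e⁻ (Z=19), Cs^+ has 54 e⁻ (Z=55). V^5+ < Ti^4+ (isoelectronic, higher Z=23 is smaller); Ti^4+ < Ca^2+ (both 18 e⁻, Z=22>20); Ca^2+ < K^+ (isoelectronic, higher Z=20 is smaller); K^+ < Cs^+ (same group, period 4 vs 6).
So the order is V^5+ < Ti^4+ < Ca^2+ < K^+ < Cs^+; the 3rd-largest ion is Ca^2+.

Ca^2+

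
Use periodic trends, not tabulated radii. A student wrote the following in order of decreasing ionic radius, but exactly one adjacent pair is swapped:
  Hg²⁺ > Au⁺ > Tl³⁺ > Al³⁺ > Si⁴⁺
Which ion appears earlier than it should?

Compare adjacent ions: Hg²⁺ and Au⁺ share 78 electrons; the higher nuclear charge on Hg (Z=80) contracts it more, so Hg²⁺ < Au⁺ — yet in this decreasing list Hg²⁺ sits before Au⁺. Nothing else is reversed, so Hg²⁺ should move one place to the right.

Hg²⁺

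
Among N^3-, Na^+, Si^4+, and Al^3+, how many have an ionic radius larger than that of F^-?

1

All of these have 10 electrons (isoelectronic). With the same electron cloud, the ion with the most protons pulls it in tightest. Nuclear charges: Si^4+ (Z=14), Al^3+ (Z=13), Na^+ (Z=11), F^- (Z=9), N^3- (Z=7). Highest Z is smallest.
Ordering all of them (including F^-) by radius gives Si^4+ < Al^3+ < Na^+ < F^- < N^3-. So 1 is larger.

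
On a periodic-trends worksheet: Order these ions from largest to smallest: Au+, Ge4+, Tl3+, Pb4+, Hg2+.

Au+ > Hg2+ > Tl3+ > Pb4+ > Ge4+

Electron counts and nuclear charges: Ge4+: 28 e⁻, Z=32, Pb4+: 78 e⁻, Z=82, Tl3+: 78 e⁻, Z=81, Hg2+: 78 e⁻, Z=80, Au+: 78 e⁻, Z=79. Ge4+ < Pb4+ (same group, period 4 vs 6); Pb4+ < Tl3+ (both 78 e⁻, Z=82>81); Tl3+ < Hg2+ (isoelectronic, higher Z=81 is smaller); Hg2+ < Au+ (isoelectronic, higher Z=80 is smaller).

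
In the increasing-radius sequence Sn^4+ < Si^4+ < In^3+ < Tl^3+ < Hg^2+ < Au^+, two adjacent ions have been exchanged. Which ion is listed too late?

Si^4+

Compare adjacent ions: same group and charge — period 3 sits above period 5, so Si^4+ is smaller — yet in this increasing list Sn^4+ sits before Si^4+. Nothing else is reversed, so Si^4+ should move one place to the left.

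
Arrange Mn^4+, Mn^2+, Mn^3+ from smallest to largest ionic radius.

Mn^4+ < Mn^3+ < Mn^2+

These are all Mn ions. Removing more electrons (higher positive charge) pulls the remaining electrons in closer, so Mn^4+ is smallest and Mn^2+ is largest.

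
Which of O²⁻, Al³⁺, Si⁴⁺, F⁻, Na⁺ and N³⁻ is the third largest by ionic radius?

F⁻

All of these have 10 electrons (isoelectronic). With the same electron cloud, the ion with the most protons pulls it in tightest. Nuclear charges: Si⁴⁺ (Z=14), Al³⁺ (Z=13), Na⁺ (Z=11), F⁻ (Z=9), O²⁻ (Z=8), N³⁻ (Z=7). Highest Z is smallest.
Ordering: Si⁴⁺ < Al³⁺ < Na⁺ < F⁻ < O²⁻ < N³⁻. The third largest is F⁻.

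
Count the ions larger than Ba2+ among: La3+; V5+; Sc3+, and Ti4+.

Work out protons and electrons: V5+ (Z=23, 18 e⁻), Ti4+ (Z=22, 18 e⁻), Sc3+ (Z=21, 18 e⁻), La3+ (Z=57, 54 e⁻), Ba2+ (Z=56, 54 e⁻). V5+ < Ti4+ (both 18 e⁻, Z=23>22); Ti4+ < Sc3+ (isoelectronic, higher Z=22 is smaller); Sc3+ < La3+ (same group, 2 shells fewer); La3+ < Ba2+ (isoelectronic, higher Z=57 is smaller).
Relative to Ba2+, the ions that are larger are none. Count: 0.

0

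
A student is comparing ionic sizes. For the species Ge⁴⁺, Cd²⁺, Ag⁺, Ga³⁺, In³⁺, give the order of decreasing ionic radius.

Ag⁺ > Cd²⁺ > In³⁺ > Ga³⁺ > Ge⁴⁺

First list Z and electron count for each: Ge⁴⁺ (Z=32, 28 e⁻), Ga³⁺ (Z=31, 28 e⁻), In³⁺ (Z=49, 46 e⁻), Cd²⁺ (Z=48, 46 e⁻), Ag⁺ (Z=47, 46 e⁻). Ge⁴⁺ < Ga³⁺ (both 28 e⁻, Z=32>31); Ga³⁺ < In³⁺ (same group, period 4 vs 5); In³⁺ < Cd²⁺ (both 46 e⁻, Z=49>48); Cd²⁺ < Ag⁺ (isoelectronic, higher Z=48 is smaller).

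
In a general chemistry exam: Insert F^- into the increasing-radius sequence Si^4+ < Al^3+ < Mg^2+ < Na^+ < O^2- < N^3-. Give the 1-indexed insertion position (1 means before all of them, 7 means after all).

These species are isoelectronic with 10 electrons. The only difference is the number of protons: Si^4+ (Z=14), Al^3+ (Z=13), Mg^2+ (Z=12), Na^+ (Z=11), F^- (Z=9), O^2- (Z=8), N^3- (Z=7). The strongest nuclear pull (Si^4+) gives the smallest ion.
The complete sequence is Si^4+ < Al^3+ < Mg^2+ < Na^+ < F^- < O^2- < N^3-. F^- sits at position 5.

5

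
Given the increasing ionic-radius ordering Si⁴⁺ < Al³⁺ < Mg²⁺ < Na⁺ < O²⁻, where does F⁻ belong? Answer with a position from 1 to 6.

5

Each ion has 10 electrons. The ranking follows nuclear charge in reverse — greater Z gives a smaller radius. Si⁴⁺ (Z=14), Al³⁺ (Z=13), Mg²⁺ (Z=12), Na⁺ (Z=11), F⁻ (Z=9), O²⁻ (Z=8).
Merged order: Si⁴⁺ < Al³⁺ < Mg²⁺ < Na⁺ < F⁻ < O²⁻ — F⁻ is number 5.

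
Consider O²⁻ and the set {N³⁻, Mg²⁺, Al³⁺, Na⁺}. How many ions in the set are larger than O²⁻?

Each ion has 10 electrons. The ranking follows nuclear charge in reverse — greater Z gives a smaller radius. Al³⁺ (Z=13), Mg²⁺ (Z=12), Na⁺ (Z=11), O²⁻ (Z=8), N³⁻ (Z=7).
Relative to O²⁻, the ions that are larger are N³⁻. So 1 is larger.

1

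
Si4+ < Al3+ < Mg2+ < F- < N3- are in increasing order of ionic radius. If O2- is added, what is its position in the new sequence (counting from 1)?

All of these have 10 electrons (isoelectronic). With the same electron cloud, the ion with the most protons pulls it in tightest. Nuclear charges: Si4+ (Z=14), Al3+ (Z=13), Mg2+ (Z=12), F- (Z=9), O2- (Z=8), N3- (Z=7). Highest Z is smallest.
The complete sequence is Si4+ < Al3+ < Mg2+ < F- < O2- < N3-. O2- sits at position 5.

5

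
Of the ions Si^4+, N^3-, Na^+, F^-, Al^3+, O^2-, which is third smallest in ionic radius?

Na^+

These species are isoelectronic with 10 electrons. The only difference is the number of protons: Si^4+ (Z=14), Al^3+ (Z=13), Na^+ (Z=11), F^- (Z=9), O^2- (Z=8), N^3- (Z=7). The strongest nuclear pull (Si^4+) gives the smallest ion.
So the order is Si^4+ < Al^3+ < Na^+ < F^- < O^2- < N^3-; the 3rd-smallest ion is Na^+.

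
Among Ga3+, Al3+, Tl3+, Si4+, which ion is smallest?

Si4+

First list Z and electron count for each: Si4+: 10 e⁻, Z=14, Al3+: 10 e⁻, Z=13, Ga3+: 28 e⁻, Z=31, Tl3+: 78 e⁻, Z=81. Si4+ < Al3+ (both 10 e⁻, Z=14>13); Al3+ < Ga3+ (same group, period 3 vs 4); Ga3+ < Tl3+ (same group, period 4 vs 6).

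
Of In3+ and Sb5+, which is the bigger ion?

In3+

Isoelectronic series (46 e⁻ each). Size is set by nuclear charge: more protons means a smaller ion. Sb5+ (Z=51), In3+ (Z=49).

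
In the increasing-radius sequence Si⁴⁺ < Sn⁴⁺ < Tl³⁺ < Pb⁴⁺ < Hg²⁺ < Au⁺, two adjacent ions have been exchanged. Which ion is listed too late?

Check each adjacent pair. Tl³⁺ and Pb⁴⁺ are reversed: they are isoelectronic (78 e⁻) and Pb has more protons than Tl (82 vs 81), making Pb⁴⁺ smaller. No other neighbouring pair contradicts the periodic trends, so Pb⁴⁺ is the ion listed too late.

Pb⁴⁺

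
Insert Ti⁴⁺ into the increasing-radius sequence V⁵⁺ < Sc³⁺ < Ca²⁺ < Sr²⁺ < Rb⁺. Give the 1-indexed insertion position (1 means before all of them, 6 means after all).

2

Tabulating Z and e⁻: V⁵⁺ has 18 e⁻ (Z=23), Ti⁴⁺ has 18 e⁻ (Z=22), Sc³⁺ has 18 e⁻ (Z=21), Ca²⁺ has 18 e⁻ (Z=20), Sr²⁺ has 36 e⁻ (Z=38), Rb⁺ has 36 e⁻ (Z=37). V⁵⁺ < Ti⁴⁺ (both 18 e⁻, Z=23>22); Ti⁴⁺ < Sc³⁺ (both 18 e⁻, Z=22>21); Sc³⁺ < Ca²⁺ (both 18 e⁻, Z=21>20); Ca²⁺ < Sr²⁺ (same group, 1 shell fewer); Sr²⁺ < Rb⁺ (both 36 e⁻, Z=38>37).
Merged order: V⁵⁺ < Ti⁴⁺ < Sc³⁺ < Ca²⁺ < Sr²⁺ < Rb⁺ — Ti⁴⁺ is number 2.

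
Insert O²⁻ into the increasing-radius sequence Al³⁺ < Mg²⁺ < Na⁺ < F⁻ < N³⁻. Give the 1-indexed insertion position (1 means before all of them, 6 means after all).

5

Each ion has 10 electrons. The ranking follows nuclear charge in reverse — greater Z gives a smaller radius. Al³⁺ (Z=13), Mg²⁺ (Z=12), Na⁺ (Z=11), F⁻ (Z=9), O²⁻ (Z=8), N³⁻ (Z=7).
Merged order: Al³⁺ < Mg²⁺ < Na⁺ < F⁻ < O²⁻ < N³⁻ — O²⁻ is number 5.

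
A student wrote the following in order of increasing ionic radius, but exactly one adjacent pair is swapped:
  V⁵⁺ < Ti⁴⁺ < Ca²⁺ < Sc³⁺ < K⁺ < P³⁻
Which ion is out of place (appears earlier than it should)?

Ca²⁺

Check each adjacent pair. Ca²⁺ and Sc³⁺ are reversed: Sc³⁺ and Ca²⁺ share 18 electrons; the higher nuclear charge on Sc (Z=21) contracts it more, so Sc³⁺ < Ca²⁺. No other neighbouring pair contradicts the periodic trends, so Ca²⁺ is the ion listed too early.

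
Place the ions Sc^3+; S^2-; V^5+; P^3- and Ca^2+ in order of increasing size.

V^5+ < Sc^3+ < Ca^2+ < S^2- < P^3-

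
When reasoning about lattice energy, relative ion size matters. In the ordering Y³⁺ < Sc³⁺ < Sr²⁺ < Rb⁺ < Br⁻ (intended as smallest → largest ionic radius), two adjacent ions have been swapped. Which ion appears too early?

Y³⁺

Scanning neighbour by neighbour, only Y³⁺/Sc³⁺ violates a trend: same group and charge — period 4 sits above period 5, so Sc³⁺ is smaller. That makes Y³⁺ the one sitting a position early relative to where it belongs.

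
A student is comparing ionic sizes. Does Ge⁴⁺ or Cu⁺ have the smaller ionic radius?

Isoelectronic series (28 e⁻ each). Size is set by nuclear charge: more protons means a smaller ion. Ge⁴⁺ (Z=32), Cu⁺ (Z=29).

Ge⁴⁺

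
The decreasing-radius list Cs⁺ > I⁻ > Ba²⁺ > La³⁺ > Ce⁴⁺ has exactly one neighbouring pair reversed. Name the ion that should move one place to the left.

Scanning neighbour by neighbour, only Cs⁺/I⁻ violates a trend: they are isoelectronic (54 e⁻) and Cs has more protons than I (55 vs 53), making Cs⁺ smaller. That makes I⁻ the one sitting a position late relative to where it belongs.

I⁻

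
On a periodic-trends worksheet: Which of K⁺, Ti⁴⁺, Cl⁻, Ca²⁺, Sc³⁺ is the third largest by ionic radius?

Ca²⁺

Each ion has 18 electrons. The ranking follows nuclear charge in reverse — greater Z gives a smaller radius. Ti⁴⁺ (Z=22), Sc³⁺ (Z=21), Ca²⁺ (Z=20), K⁺ (Z=19), Cl⁻ (Z=17).
So the order is Ti⁴⁺ < Sc³⁺ < Ca²⁺ < K⁺ < Cl⁻; the 3rd-largest ion is Ca²⁺.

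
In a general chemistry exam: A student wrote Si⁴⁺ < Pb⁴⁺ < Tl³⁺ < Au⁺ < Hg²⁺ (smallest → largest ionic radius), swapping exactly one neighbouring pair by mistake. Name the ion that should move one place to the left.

Check each adjacent pair. Au⁺ and Hg²⁺ are reversed: both have 78 electrons but Z(Hg)=80 > Z(Au)=79, so Hg²⁺ should be the smaller of the two. No other neighbouring pair contradicts the periodic trends, so Hg²⁺ is the ion listed too late.

Hg²⁺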